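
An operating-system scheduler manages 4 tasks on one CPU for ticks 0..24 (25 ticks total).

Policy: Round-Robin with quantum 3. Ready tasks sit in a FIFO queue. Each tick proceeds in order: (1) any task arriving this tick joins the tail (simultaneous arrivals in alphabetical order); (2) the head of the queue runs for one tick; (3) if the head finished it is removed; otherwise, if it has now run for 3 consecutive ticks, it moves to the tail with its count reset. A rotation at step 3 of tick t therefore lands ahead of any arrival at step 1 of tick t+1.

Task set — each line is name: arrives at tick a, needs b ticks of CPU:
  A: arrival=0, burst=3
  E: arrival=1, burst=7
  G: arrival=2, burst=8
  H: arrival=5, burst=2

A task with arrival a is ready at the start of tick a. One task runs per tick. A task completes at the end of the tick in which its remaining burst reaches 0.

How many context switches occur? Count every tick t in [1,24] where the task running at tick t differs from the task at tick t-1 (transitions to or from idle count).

t=0: queue=[A] q_used=0 → run A
t=1: queue=[A,E] q_used=1 → run A
t=2: queue=[A,E,G] q_used=2 → run A
t=3: queue=[E,G] q_used=0 → run E
t=4: queue=[E,G] q_used=1 → run E
t=5: queue=[E,G,H] q_used=2 → run E
t=6: queue=[G,H,E] q_used=0 → run G
t=7: queue=[G,H,E] q_used=1 → run G
t=8: queue=[G,H,E] q_used=2 → run G
t=9: queue=[H,E,G] q_used=0 → run H
t=10: queue=[H,E,G] q_used=1 → run H
t=11: queue=[E,G] q_used=0 → run E
t=12: queue=[E,G] q_used=1 → run E
t=13: queue=[E,G] q_used=2 → run E
t=14: queue=[G,E] q_used=0 → run G
t=15: queue=[G,E] q_used=1 → run G
t=16: queue=[G,E] q_used=2 → run G
t=17: queue=[E,G] q_used=0 → run E
t=18: queue=[G] q_used=0 → run G
t=19: queue=[G] q_used=1 → run G
t=20: (idle)
t=21: (idle)
t=22: (idle)
t=23: (idle)
t=24: (idle)

context switches = 8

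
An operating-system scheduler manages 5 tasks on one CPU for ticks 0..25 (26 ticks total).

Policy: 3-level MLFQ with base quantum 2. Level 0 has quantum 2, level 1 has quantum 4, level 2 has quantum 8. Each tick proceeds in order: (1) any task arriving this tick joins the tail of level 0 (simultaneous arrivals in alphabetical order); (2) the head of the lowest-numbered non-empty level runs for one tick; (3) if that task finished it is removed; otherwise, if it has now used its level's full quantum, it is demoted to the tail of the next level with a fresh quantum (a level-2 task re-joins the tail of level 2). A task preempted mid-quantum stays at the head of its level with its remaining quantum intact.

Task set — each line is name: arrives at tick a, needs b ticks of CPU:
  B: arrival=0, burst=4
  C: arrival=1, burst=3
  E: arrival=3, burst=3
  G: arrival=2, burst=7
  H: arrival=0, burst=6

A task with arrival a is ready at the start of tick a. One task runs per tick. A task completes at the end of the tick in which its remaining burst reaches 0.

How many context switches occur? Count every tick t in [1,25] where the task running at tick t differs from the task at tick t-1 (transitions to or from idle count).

t=0: L0/L1/L2 = BH/-/- → run B
t=1: L0/L1/L2 = BHC/-/- → run B
t=2: L0/L1/L2 = HCG/B/- → run H
t=3: L0/L1/L2 = HCGE/B/- → run H
t=4: L0/L1/L2 = CGE/BH/- → run C
t=5: L0/L1/L2 = CGE/BH/- → run C
t=6: L0/L1/L2 = GE/BHC/- → run G
t=7: L0/L1/L2 = GE/BHC/- → run G
t=8: L0/L1/L2 = E/BHCG/- → run E
t=9: L0/L1/L2 = E/BHCG/- → run E
t=10: L0/L1/L2 = -/BHCGE/- → run B
t=11: L0/L1/L2 = -/BHCGE/- → run B
t=12: L0/L1/L2 = -/HCGE/- → run H
t=13: L0/L1/L2 = -/HCGE/- → run H
t=14: L0/L1/L2 = -/HCGE/- → run H
t=15: L0/L1/L2 = -/HCGE/- → run H
t=16: L0/L1/L2 = -/CGE/- → run C
t=17: L0/L1/L2 = -/GE/- → run G
t=18: L0/L1/L2 = -/GE/- → run G
t=19: L0/L1/L2 = -/GE/- → run G
t=20: L0/L1/L2 = -/GE/- → run G
t=21: L0/L1/L2 = -/E/G → run E
t=22: L0/L1/L2 = -/-/G → run G
t=23: (idle)
t=24: (idle)
t=25: (idle)

context switches = 11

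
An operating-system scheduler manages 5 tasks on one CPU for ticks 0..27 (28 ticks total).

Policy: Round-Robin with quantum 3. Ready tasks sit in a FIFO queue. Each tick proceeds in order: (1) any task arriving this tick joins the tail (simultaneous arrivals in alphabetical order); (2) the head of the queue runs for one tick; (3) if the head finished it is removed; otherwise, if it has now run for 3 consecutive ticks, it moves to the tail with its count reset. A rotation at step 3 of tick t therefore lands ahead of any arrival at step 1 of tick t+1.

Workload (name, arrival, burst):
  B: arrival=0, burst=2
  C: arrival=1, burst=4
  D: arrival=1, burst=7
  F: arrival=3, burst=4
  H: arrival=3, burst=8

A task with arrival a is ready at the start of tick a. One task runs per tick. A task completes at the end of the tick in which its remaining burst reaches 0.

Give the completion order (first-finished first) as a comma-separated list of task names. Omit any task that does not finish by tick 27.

completion order = B, C, F, D, H

t=0: queue=[B] q_used=0 → run B
t=1: queue=[B,C,D] q_used=1 → run B
t=2: queue=[C,D] q_used=0 → run C
t=3: queue=[C,D,F,H] q_used=1 → run C
t=4: queue=[C,D,F,H] q_used=2 → run C
t=5: queue=[D,F,H,C] q_used=0 → run D
t=6: queue=[D,F,H,C] q_used=1 → run D
t=7: queue=[D,F,H,C] q_used=2 → run D
t=8: queue=[F,H,C,D] q_used=0 → run F
t=9: queue=[F,H,C,D] q_used=1 → run F
t=10: queue=[F,H,C,D] q_used=2 → run F
t=11: queue=[H,C,D,F] q_used=0 → run H
t=12: queue=[H,C,D,F] q_used=1 → run H
t=13: queue=[H,C,D,F] q_used=2 → run H
t=14: queue=[C,D,F,H] q_used=0 → run C
t=15: queue=[D,F,H] q_used=0 → run D
t=16: queue=[D,F,H] q_used=1 → run D
t=17: queue=[D,F,H] q_used=2 → run D
t=18: queue=[F,H,D] q_used=0 → run F
t=19: queue=[H,D] q_used=0 → run H
t=20: queue=[H,D] q_used=1 → run H
t=21: queue=[H,D] q_used=2 → run H
t=22: queue=[D,H] q_used=0 → run D
t=23: queue=[H] q_used=0 → run H
t=24: queue=[H] q_used=1 → run H
t=25: (idle)
t=26: (idle)
t=27: (idle)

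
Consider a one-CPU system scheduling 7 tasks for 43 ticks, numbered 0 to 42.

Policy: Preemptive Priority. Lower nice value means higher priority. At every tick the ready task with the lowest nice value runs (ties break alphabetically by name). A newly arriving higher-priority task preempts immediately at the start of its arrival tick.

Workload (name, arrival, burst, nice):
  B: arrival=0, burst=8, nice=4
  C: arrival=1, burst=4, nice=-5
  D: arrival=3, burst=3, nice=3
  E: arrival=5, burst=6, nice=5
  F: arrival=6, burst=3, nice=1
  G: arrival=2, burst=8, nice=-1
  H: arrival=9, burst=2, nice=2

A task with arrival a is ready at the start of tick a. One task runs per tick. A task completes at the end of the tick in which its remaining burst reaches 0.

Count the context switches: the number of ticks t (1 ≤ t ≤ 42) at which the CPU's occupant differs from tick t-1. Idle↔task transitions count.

t=0: ready={B} → run B
t=1: ready={B,C} → run C
t=2: ready={B,C,G} → run C
t=3: ready={B,C,D,G} → run C
t=4: ready={B,C,D,G} → run C
t=5: ready={B,D,E,G} → run G
t=6: ready={B,D,E,F,G} → run G
t=7: ready={B,D,E,F,G} → run G
t=8: ready={B,D,E,F,G} → run G
t=9: ready={B,D,E,F,G,H} → run G
t=10: ready={B,D,E,F,G,H} → run G
t=11: ready={B,D,E,F,G,H} → run G
t=12: ready={B,D,E,F,G,H} → run G
t=13: ready={B,D,E,F,H} → run F
t=14: ready={B,D,E,F,H} → run F
t=15: ready={B,D,E,F,H} → run F
t=16: ready={B,D,E,H} → run H
t=17: ready={B,D,E,H} → run H
t=18: ready={B,D,E} → run D
t=19: ready={B,D,E} → run D
t=20: ready={B,D,E} → run D
t=21: ready={B,E} → run B
t=22: ready={B,E} → run B
t=23: ready={B,E} → run B
t=24: ready={B,E} → run B
t=25: ready={B,E} → run B
t=26: ready={B,E} → run B
t=27: ready={B,E} → run B
t=28: ready={E} → run E
t=29: ready={E} → run E
t=30: ready={E} → run E
t=31: ready={E} → run E
t=32: ready={E} → run E
t=33: ready={E} → run E
t=34: (idle)
t=35: (idle)
t=36: (idle)
t=37: (idle)
t=38: (idle)
t=39: (idle)
t=40: (idle)
t=41: (idle)
t=42: (idle)

context switches = 8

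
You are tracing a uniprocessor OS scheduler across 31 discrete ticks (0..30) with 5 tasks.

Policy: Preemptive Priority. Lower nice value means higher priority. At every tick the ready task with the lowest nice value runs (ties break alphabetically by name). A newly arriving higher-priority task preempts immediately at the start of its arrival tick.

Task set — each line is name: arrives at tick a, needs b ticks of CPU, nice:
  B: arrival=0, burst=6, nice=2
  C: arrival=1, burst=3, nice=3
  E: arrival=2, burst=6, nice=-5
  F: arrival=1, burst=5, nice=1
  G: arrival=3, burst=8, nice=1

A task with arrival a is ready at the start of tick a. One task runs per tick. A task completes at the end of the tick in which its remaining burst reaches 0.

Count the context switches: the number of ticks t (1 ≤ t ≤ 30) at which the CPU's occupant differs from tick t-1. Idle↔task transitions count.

context switches = 7

t=0: ready={B} → run B
t=1: ready={B,C,F} → run F
t=2: ready={B,C,E,F} → run E
t=3: ready={B,C,E,F,G} → run E
t=4: ready={B,C,E,F,G} → run E
t=5: ready={B,C,E,F,G} → run E
t=6: ready={B,C,E,F,G} → run E
t=7: ready={B,C,E,F,G} → run E
t=8: ready={B,C,F,G} → run F
t=9: ready={B,C,F,G} → run F
t=10: ready={B,C,F,G} → run F
t=11: ready={B,C,F,G} → run F
t=12: ready={B,C,G} → run G
t=13: ready={B,C,G} → run G
t=14: ready={B,C,G} → run G
t=15: ready={B,C,G} → run G
t=16: ready={B,C,G} → run G
t=17: ready={B,C,G} → run G
t=18: ready={B,C,G} → run G
t=19: ready={B,C,G} → run G
t=20: ready={B,C} → run B
t=21: ready={B,C} → run B
t=22: ready={B,C} → run B
t=23: ready={B,C} → run B
t=24: ready={B,C} → run B
t=25: ready={C} → run C
t=26: ready={C} → run C
t=27: ready={C} → run C
t=28: (idle)
t=29: (idle)
t=30: (idle)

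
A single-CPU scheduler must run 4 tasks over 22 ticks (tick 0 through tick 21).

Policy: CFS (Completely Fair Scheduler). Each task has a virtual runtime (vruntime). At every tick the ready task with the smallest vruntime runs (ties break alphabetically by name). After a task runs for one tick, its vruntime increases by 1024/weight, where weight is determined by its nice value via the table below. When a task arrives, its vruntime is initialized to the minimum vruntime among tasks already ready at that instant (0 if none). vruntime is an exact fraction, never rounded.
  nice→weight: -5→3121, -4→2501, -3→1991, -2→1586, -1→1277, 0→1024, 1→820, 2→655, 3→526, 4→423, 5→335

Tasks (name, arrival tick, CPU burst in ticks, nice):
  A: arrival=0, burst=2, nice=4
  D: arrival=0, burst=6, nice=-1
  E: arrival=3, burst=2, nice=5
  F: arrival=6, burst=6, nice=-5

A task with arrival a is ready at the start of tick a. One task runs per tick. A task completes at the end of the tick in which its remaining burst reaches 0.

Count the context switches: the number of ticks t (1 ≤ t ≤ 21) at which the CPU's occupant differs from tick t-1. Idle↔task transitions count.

t=0: vr[A=0 D=0] → run A
t=1: vr[A=1024/423 D=0] → run D
t=2: vr[A=1024/423 D=1024/1277] → run D
t=3: vr[A=1024/423 D=2048/1277 E=2048/1277] → run D
t=4: vr[A=1024/423 D=3072/1277 E=2048/1277] → run E
t=5: vr[A=1024/423 D=3072/1277 E=1993728/427795] → run D
t=6: vr[A=1024/423 D=4096/1277 E=1993728/427795 F=1024/423] → run A
t=7: vr[D=4096/1277 E=1993728/427795 F=1024/423] → run F
t=8: vr[D=4096/1277 E=1993728/427795 F=3629056/1320183] → run F
t=9: vr[D=4096/1277 E=1993728/427795 F=4062208/1320183] → run F
t=10: vr[D=4096/1277 E=1993728/427795 F=4495360/1320183] → run D
t=11: vr[D=5120/1277 E=1993728/427795 F=4495360/1320183] → run F
t=12: vr[D=5120/1277 E=1993728/427795 F=4928512/1320183] → run F
t=13: vr[D=5120/1277 E=1993728/427795 F=5361664/1320183] → run D
t=14: vr[E=1993728/427795 F=5361664/1320183] → run F
t=15: vr[E=1993728/427795] → run E
t=16: (idle)
t=17: (idle)
t=18: (idle)
t=19: (idle)
t=20: (idle)
t=21: (idle)

context switches = 11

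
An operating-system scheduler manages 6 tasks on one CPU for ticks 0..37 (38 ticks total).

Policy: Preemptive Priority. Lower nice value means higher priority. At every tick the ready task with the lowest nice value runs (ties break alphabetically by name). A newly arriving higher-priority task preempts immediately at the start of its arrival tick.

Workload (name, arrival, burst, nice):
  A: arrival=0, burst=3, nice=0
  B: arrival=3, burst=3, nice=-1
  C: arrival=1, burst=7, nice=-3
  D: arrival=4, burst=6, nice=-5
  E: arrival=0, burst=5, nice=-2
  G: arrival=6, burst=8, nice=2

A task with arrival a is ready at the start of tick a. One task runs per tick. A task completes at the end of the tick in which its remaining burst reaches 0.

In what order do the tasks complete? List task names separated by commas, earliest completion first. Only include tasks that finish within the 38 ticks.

completion order = D, C, E, B, A, G

t=0: ready={A,E} → run E
t=1: ready={A,C,E} → run C
t=2: ready={A,C,E} → run C
t=3: ready={A,B,C,E} → run C
t=4: ready={A,B,C,D,E} → run D
t=5: ready={A,B,C,D,E} → run D
t=6: ready={A,B,C,D,E,G} → run D
t=7: ready={A,B,C,D,E,G} → run D
t=8: ready={A,B,C,D,E,G} → run D
t=9: ready={A,B,C,D,E,G} → run D
t=10: ready={A,B,C,E,G} → run C
t=11: ready={A,B,C,E,G} → run C
t=12: ready={A,B,C,E,G} → run C
t=13: ready={A,B,C,E,G} → run C
t=14: ready={A,B,E,G} → run E
t=15: ready={A,B,E,G} → run E
t=16: ready={A,B,E,G} → run E
t=17: ready={A,B,E,G} → run E
t=18: ready={A,B,G} → run B
t=19: ready={A,B,G} → run B
t=20: ready={A,B,G} → run B
t=21: ready={A,G} → run A
t=22: ready={A,G} → run A
t=23: ready={A,G} → run A
t=24: ready={G} → run G
t=25: ready={G} → run G
t=26: ready={G} → run G
t=27: ready={G} → run G
t=28: ready={G} → run G
t=29: ready={G} → run G
t=30: ready={G} → run G
t=31: ready={G} → run G
t=32: (idle)
t=33: (idle)
t=34: (idle)
t=35: (idle)
t=36: (idle)
t=37: (idle)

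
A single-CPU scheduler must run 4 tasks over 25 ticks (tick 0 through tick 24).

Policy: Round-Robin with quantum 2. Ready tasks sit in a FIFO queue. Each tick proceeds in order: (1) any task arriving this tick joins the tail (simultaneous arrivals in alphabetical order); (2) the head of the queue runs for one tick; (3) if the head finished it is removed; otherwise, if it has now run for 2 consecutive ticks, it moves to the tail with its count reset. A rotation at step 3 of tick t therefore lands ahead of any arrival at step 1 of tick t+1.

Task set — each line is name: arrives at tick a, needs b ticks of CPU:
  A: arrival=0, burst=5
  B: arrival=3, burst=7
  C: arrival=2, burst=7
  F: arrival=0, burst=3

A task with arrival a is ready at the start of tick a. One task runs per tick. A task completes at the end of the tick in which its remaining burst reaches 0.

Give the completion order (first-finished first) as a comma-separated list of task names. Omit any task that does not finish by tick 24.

completion order = F, A, C, B

t=0: queue=[A,F] q_used=0 → run A
t=1: queue=[A,F] q_used=1 → run A
t=2: queue=[F,A,C] q_used=0 → run F
t=3: queue=[F,A,C,B] q_used=1 → run F
t=4: queue=[A,C,B,F] q_used=0 → run A
t=5: queue=[A,C,B,F] q_used=1 → run A
t=6: queue=[C,B,F,A] q_used=0 → run C
t=7: queue=[C,B,F,A] q_used=1 → run C
t=8: queue=[B,F,A,C] q_used=0 → run B
t=9: queue=[B,F,A,C] q_used=1 → run B
t=10: queue=[F,A,C,B] q_used=0 → run F
t=11: queue=[A,C,B] q_used=0 → run A
t=12: queue=[C,B] q_used=0 → run C
t=13: queue=[C,B] q_used=1 → run C
t=14: queue=[B,C] q_used=0 → run B
t=15: queue=[B,C] q_used=1 → run B
t=16: queue=[C,B] q_used=0 → run C
t=17: queue=[C,B] q_used=1 → run C
t=18: queue=[B,C] q_used=0 → run B
t=19: queue=[B,C] q_used=1 → run B
t=20: queue=[C,B] q_used=0 → run C
t=21: queue=[B] q_used=0 → run B
t=22: (idle)
t=23: (idle)
t=24: (idle)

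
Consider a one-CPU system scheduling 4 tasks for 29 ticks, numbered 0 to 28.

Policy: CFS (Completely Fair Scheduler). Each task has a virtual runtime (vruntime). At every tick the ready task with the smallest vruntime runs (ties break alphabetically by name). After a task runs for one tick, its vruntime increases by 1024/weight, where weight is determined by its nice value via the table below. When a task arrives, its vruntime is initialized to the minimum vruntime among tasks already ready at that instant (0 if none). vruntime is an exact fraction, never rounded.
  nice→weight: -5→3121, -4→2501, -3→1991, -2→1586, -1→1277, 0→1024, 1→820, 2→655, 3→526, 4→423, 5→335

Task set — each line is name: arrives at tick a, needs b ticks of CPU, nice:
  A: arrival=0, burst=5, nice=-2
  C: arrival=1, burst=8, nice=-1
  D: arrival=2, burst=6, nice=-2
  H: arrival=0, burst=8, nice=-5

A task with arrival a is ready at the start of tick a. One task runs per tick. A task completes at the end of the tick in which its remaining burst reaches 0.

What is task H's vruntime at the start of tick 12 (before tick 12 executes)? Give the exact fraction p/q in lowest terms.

vruntime(H, start of tick 12) = 4096/3121

t=0: vr[A=0 H=0] → run A
t=1: vr[A=512/793 C=0 H=0] → run C
t=2: vr[A=512/793 C=1024/1277 D=0 H=0] → run D
t=3: vr[A=512/793 C=1024/1277 D=512/793 H=0] → run H
t=4: vr[A=512/793 C=1024/1277 D=512/793 H=1024/3121] → run H
t=5: vr[A=512/793 C=1024/1277 D=512/793 H=2048/3121] → run A
t=6: vr[A=1024/793 C=1024/1277 D=512/793 H=2048/3121] → run D
t=7: vr[A=1024/793 C=1024/1277 D=1024/793 H=2048/3121] → run H
t=8: vr[A=1024/793 C=1024/1277 D=1024/793 H=3072/3121] → run C
t=9: vr[A=1024/793 C=2048/1277 D=1024/793 H=3072/3121] → run H
t=10: vr[A=1024/793 C=2048/1277 D=1024/793 H=4096/3121] → run A
t=11: vr[A=1536/793 C=2048/1277 D=1024/793 H=4096/3121] → run D
t=12: vr[A=1536/793 C=2048/1277 D=1536/793 H=4096/3121] → run H
t=13: vr[A=1536/793 C=2048/1277 D=1536/793 H=5120/3121] → run C
t=14: vr[A=1536/793 C=3072/1277 D=1536/793 H=5120/3121] → run H
t=15: vr[A=1536/793 C=3072/1277 D=1536/793 H=6144/3121] → run A
t=16: vr[A=2048/793 C=3072/1277 D=1536/793 H=6144/3121] → run D
t=17: vr[A=2048/793 C=3072/1277 D=2048/793 H=6144/3121] → run H
t=18: vr[A=2048/793 C=3072/1277 D=2048/793 H=7168/3121] → run H
t=19: vr[A=2048/793 C=3072/1277 D=2048/793] → run C
t=20: vr[A=2048/793 C=4096/1277 D=2048/793] → run A
t=21: vr[C=4096/1277 D=2048/793] → run D
t=22: vr[C=4096/1277 D=2560/793] → run C
t=23: vr[C=5120/1277 D=2560/793] → run D
t=24: vr[C=5120/1277] → run C
t=25: vr[C=6144/1277] → run C
t=26: vr[C=7168/1277] → run C
t=27: (idle)
t=28: (idle)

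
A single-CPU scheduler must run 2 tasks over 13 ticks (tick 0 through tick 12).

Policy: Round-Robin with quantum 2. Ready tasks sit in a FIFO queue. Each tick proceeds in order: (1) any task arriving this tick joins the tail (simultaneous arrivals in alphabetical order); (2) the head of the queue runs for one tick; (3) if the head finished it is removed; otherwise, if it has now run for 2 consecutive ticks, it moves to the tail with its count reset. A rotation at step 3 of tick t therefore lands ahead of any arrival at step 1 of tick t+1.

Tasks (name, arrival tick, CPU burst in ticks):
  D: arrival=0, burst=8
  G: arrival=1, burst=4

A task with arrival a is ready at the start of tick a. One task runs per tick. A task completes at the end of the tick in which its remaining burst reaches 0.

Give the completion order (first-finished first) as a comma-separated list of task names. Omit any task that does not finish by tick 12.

t=0: queue=[D] q_used=0 → run D
t=1: queue=[D,G] q_used=1 → run D
t=2: queue=[G,D] q_used=0 → run G
t=3: queue=[G,D] q_used=1 → run G
t=4: queue=[D,G] q_used=0 → run D
t=5: queue=[D,G] q_used=1 → run D
t=6: queue=[G,D] q_used=0 → run G
t=7: queue=[G,D] q_used=1 → run G
t=8: queue=[D] q_used=0 → run D
t=9: queue=[D] q_used=1 → run D
t=10: queue=[D] q_used=0 → run D
t=11: queue=[D] q_used=1 → run D
t=12: (idle)

completion order = G, D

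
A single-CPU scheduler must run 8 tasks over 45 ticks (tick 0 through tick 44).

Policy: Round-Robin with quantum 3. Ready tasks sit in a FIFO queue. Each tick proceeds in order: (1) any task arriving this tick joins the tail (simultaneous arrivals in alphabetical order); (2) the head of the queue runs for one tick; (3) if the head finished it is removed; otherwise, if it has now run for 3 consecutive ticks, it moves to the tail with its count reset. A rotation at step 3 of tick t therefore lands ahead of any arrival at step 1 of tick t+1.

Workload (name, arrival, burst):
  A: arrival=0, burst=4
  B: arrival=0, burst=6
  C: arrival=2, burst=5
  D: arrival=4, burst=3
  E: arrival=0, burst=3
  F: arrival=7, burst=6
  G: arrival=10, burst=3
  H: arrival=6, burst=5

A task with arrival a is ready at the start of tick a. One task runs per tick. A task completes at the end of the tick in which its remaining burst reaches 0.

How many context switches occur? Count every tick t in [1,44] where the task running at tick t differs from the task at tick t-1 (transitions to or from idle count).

t=0: queue=[A,B,E] q_used=0 → run A
t=1: queue=[A,B,E] q_used=1 → run A
t=2: queue=[A,B,E,C] q_used=2 → run A
t=3: queue=[B,E,C,A] q_used=0 → run B
t=4: queue=[B,E,C,A,D] q_used=1 → run B
t=5: queue=[B,E,C,A,D] q_used=2 → run B
t=6: queue=[E,C,A,D,B,H] q_used=0 → run E
t=7: queue=[E,C,A,D,B,H,F] q_used=1 → run E
t=8: queue=[E,C,A,D,B,H,F] q_used=2 → run E
t=9: queue=[C,A,D,B,H,F] q_used=0 → run C
t=10: queue=[C,A,D,B,H,F,G] q_used=1 → run C
t=11: queue=[C,A,D,B,H,F,G] q_used=2 → run C
t=12: queue=[A,D,B,H,F,G,C] q_used=0 → run A
t=13: queue=[D,B,H,F,G,C] q_used=0 → run D
t=14: queue=[D,B,H,F,G,C] q_used=1 → run D
t=15: queue=[D,B,H,F,G,C] q_used=2 → run D
t=16: queue=[B,H,F,G,C] q_used=0 → run B
t=17: queue=[B,H,F,G,C] q_used=1 → run B
t=18: queue=[B,H,F,G,C] q_used=2 → run B
t=19: queue=[H,F,G,C] q_used=0 → run H
t=20: queue=[H,F,G,C] q_used=1 → run H
t=21: queue=[H,F,G,C] q_used=2 → run H
t=22: queue=[F,G,C,H] q_used=0 → run F
t=23: queue=[F,G,C,H] q_used=1 → run F
t=24: queue=[F,G,C,H] q_used=2 → run F
t=25: queue=[G,C,H,F] q_used=0 → run G
t=26: queue=[G,C,H,F] q_used=1 → run G
t=27: queue=[G,C,H,F] q_used=2 → run G
t=28: queue=[C,H,F] q_used=0 → run C
t=29: queue=[C,H,F] q_used=1 → run C
t=30: queue=[H,F] q_used=0 → run H
t=31: queue=[H,F] q_used=1 → run H
t=32: queue=[F] q_used=0 → run F
t=33: queue=[F] q_used=1 → run F
t=34: queue=[F] q_used=2 → run F
t=35: (idle)
t=36: (idle)
t=37: (idle)
t=38: (idle)
t=39: (idle)
t=40: (idle)
t=41: (idle)
t=42: (idle)
t=43: (idle)
t=44: (idle)

context switches = 13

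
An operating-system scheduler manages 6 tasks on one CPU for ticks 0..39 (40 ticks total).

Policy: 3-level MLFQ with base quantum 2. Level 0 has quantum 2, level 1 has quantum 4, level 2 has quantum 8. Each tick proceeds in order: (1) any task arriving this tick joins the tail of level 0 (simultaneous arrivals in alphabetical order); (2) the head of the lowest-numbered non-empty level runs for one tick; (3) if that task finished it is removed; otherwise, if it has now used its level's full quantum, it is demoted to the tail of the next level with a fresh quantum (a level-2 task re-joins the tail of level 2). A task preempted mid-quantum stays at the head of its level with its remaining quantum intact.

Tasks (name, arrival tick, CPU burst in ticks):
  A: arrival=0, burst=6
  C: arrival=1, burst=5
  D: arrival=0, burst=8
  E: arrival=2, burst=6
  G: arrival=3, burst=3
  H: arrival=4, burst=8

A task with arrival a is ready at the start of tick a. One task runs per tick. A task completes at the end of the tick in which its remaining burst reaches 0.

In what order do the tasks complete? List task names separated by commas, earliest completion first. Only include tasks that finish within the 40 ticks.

t=0: L0/L1/L2 = AD/-/- → run A
t=1: L0/L1/L2 = ADC/-/- → run A
t=2: L0/L1/L2 = DCE/A/- → run D
t=3: L0/L1/L2 = DCEG/A/- → run D
t=4: L0/L1/L2 = CEGH/AD/- → run C
t=5: L0/L1/L2 = CEGH/AD/- → run C
t=6: L0/L1/L2 = EGH/ADC/- → run E
t=7: L0/L1/L2 = EGH/ADC/- → run E
t=8: L0/L1/L2 = GH/ADCE/- → run G
t=9: L0/L1/L2 = GH/ADCE/- → run G
t=10: L0/L1/L2 = H/ADCEG/- → run H
t=11: L0/L1/L2 = H/ADCEG/- → run H
t=12: L0/L1/L2 = -/ADCEGH/- → run A
t=13: L0/L1/L2 = -/ADCEGH/- → run A
t=14: L0/L1/L2 = -/ADCEGH/- → run A
t=15: L0/L1/L2 = -/ADCEGH/- → run A
t=16: L0/L1/L2 = -/DCEGH/- → run D
t=17: L0/L1/L2 = -/DCEGH/- → run D
t=18: L0/L1/L2 = -/DCEGH/- → run D
t=19: L0/L1/L2 = -/DCEGH/- → run D
t=20: L0/L1/L2 = -/CEGH/D → run C
t=21: L0/L1/L2 = -/CEGH/D → run C
t=22: L0/L1/L2 = -/CEGH/D → run C
t=23: L0/L1/L2 = -/EGH/D → run E
t=24: L0/L1/L2 = -/EGH/D → run E
t=25: L0/L1/L2 = -/EGH/D → run E
t=26: L0/L1/L2 = -/EGH/D → run E
t=27: L0/L1/L2 = -/GH/D → run G
t=28: L0/L1/L2 = -/H/D → run H
t=29: L0/L1/L2 = -/H/D → run H
t=30: L0/L1/L2 = -/H/D → run H
t=31: L0/L1/L2 = -/H/D → run H
t=32: L0/L1/L2 = -/-/DH → run D
t=33: L0/L1/L2 = -/-/DH → run D
t=34: L0/L1/L2 = -/-/H → run H
t=35: L0/L1/L2 = -/-/H → run H
t=36: (idle)
t=37: (idle)
t=38: (idle)
t=39: (idle)

completion order = A, C, E, G, D, H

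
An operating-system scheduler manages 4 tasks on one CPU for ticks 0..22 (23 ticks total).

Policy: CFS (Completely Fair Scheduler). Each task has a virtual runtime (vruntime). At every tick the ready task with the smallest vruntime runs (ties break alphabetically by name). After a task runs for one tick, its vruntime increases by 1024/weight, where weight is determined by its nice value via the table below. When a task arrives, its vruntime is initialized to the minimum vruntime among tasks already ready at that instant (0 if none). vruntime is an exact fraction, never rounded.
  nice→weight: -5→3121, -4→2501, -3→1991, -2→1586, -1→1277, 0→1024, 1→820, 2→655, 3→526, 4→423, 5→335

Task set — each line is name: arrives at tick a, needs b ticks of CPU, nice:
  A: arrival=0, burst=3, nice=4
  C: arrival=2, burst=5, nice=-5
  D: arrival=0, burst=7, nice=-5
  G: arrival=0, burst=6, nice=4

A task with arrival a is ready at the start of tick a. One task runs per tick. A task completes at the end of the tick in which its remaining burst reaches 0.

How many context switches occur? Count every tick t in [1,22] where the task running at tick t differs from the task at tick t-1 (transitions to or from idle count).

t=0: vr[A=0 D=0 G=0] → run A
t=1: vr[A=1024/423 D=0 G=0] → run D
t=2: vr[A=1024/423 C=0 D=1024/3121 G=0] → run C
t=3: vr[A=1024/423 C=1024/3121 D=1024/3121 G=0] → run G
t=4: vr[A=1024/423 C=1024/3121 D=1024/3121 G=1024/423] → run C
t=5: vr[A=1024/423 C=2048/3121 D=1024/3121 G=1024/423] → run D
t=6: vr[A=1024/423 C=2048/3121 D=2048/3121 G=1024/423] → run C
t=7: vr[A=1024/423 C=3072/3121 D=2048/3121 G=1024/423] → run D
t=8: vr[A=1024/423 C=3072/3121 D=3072/3121 G=1024/423] → run C
t=9: vr[A=1024/423 C=4096/3121 D=3072/3121 G=1024/423] → run D
t=10: vr[A=1024/423 C=4096/3121 D=4096/3121 G=1024/423] → run C
t=11: vr[A=1024/423 D=4096/3121 G=1024/423] → run D
t=12: vr[A=1024/423 D=5120/3121 G=1024/423] → run D
t=13: vr[A=1024/423 D=6144/3121 G=1024/423] → run D
t=14: vr[A=1024/423 G=1024/423] → run A
t=15: vr[A=2048/423 G=1024/423] → run G
t=16: vr[A=2048/423 G=2048/423] → run A
t=17: vr[G=2048/423] → run G
t=18: vr[G=1024/141] → run G
t=19: vr[G=4096/423] → run G
t=20: vr[G=5120/423] → run G
t=21: (idle)
t=22: (idle)

context switches = 16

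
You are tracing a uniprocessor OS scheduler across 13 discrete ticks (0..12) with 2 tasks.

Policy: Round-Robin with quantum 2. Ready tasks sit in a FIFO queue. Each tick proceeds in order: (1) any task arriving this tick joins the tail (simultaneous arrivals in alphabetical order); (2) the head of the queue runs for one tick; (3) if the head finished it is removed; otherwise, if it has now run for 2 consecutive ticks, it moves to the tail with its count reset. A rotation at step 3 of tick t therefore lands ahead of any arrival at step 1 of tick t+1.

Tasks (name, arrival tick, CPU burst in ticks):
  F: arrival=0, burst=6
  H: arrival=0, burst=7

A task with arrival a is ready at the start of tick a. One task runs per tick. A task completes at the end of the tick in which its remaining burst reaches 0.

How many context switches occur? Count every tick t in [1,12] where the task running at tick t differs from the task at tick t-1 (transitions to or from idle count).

context switches = 5

t=0: queue=[F,H] q_used=0 → run F
t=1: queue=[F,H] q_used=1 → run F
t=2: queue=[H,F] q_used=0 → run H
t=3: queue=[H,F] q_used=1 → run H
t=4: queue=[F,H] q_used=0 → run F
t=5: queue=[F,H] q_used=1 → run F
t=6: queue=[H,F] q_used=0 → run H
t=7: queue=[H,F] q_used=1 → run H
t=8: queue=[F,H] q_used=0 → run F
t=9: queue=[F,H] q_used=1 → run F
t=10: queue=[H] q_used=0 → run H
t=11: queue=[H] q_used=1 → run H
t=12: queue=[H] q_used=0 → run H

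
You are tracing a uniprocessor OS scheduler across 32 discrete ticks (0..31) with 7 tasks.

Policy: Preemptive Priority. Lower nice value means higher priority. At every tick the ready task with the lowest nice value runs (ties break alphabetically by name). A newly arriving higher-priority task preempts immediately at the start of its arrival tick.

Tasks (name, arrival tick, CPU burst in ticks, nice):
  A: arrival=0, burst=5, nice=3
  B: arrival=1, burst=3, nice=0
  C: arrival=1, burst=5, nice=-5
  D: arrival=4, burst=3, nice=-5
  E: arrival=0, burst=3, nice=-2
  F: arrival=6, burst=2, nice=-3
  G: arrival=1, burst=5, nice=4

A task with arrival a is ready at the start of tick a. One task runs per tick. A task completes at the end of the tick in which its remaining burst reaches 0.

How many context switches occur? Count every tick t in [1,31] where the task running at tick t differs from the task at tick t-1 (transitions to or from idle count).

context switches = 8

t=0: ready={A,E} → run E
t=1: ready={A,B,C,E,G} → run C
t=2: ready={A,B,C,E,G} → run C
t=3: ready={A,B,C,E,G} → run C
t=4: ready={A,B,C,D,E,G} → run C
t=5: ready={A,B,C,D,E,G} → run C
t=6: ready={A,B,D,E,F,G} → run D
t=7: ready={A,B,D,E,F,G} → run D
t=8: ready={A,B,D,E,F,G} → run D
t=9: ready={A,B,E,F,G} → run F
t=10: ready={A,B,E,F,G} → run F
t=11: ready={A,B,E,G} → run E
t=12: ready={A,B,E,G} → run E
t=13: ready={A,B,G} → run B
t=14: ready={A,B,G} → run B
t=15: ready={A,B,G} → run B
t=16: ready={A,G} → run A
t=17: ready={A,G} → run A
t=18: ready={A,G} → run A
t=19: ready={A,G} → run A
t=20: ready={A,G} → run A
t=21: ready={G} → run G
t=22: ready={G} → run G
t=23: ready={G} → run G
t=24: ready={G} → run G
t=25: ready={G} → run G
t=26: (idle)
t=27: (idle)
t=28: (idle)
t=29: (idle)
t=30: (idle)
t=31: (idle)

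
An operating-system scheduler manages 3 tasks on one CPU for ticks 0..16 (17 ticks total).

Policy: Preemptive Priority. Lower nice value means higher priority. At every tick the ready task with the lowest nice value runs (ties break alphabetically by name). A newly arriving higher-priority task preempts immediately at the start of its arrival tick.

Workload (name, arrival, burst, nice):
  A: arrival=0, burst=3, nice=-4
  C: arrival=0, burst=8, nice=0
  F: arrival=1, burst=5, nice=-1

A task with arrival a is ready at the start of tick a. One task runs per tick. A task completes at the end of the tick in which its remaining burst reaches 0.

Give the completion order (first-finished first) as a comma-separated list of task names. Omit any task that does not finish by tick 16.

completion order = A, F, C

t=0: ready={A,C} → run A
t=1: ready={A,C,F} → run A
t=2: ready={A,C,F} → run A
t=3: ready={C,F} → run F
t=4: ready={C,F} → run F
t=5: ready={C,F} → run F
t=6: ready={C,F} → run F
t=7: ready={C,F} → run F
t=8: ready={C} → run C
t=9: ready={C} → run C
t=10: ready={C} → run C
t=11: ready={C} → run C
t=12: ready={C} → run C
t=13: ready={C} → run C
t=14: ready={C} → run C
t=15: ready={C} → run C
t=16: (idle)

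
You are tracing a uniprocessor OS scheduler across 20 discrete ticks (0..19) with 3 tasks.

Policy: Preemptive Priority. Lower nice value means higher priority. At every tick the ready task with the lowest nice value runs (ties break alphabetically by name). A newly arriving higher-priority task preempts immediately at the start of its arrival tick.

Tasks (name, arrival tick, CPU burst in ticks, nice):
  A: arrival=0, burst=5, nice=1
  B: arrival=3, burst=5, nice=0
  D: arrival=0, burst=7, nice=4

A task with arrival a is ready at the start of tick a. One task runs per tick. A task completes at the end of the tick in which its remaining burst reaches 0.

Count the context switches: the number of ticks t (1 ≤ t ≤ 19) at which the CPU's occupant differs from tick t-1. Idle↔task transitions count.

t=0: ready={A,D} → run A
t=1: ready={A,D} → run A
t=2: ready={A,D} → run A
t=3: ready={A,B,D} → run B
t=4: ready={A,B,D} → run B
t=5: ready={A,B,D} → run B
t=6: ready={A,B,D} → run B
t=7: ready={A,B,D} → run B
t=8: ready={A,D} → run A
t=9: ready={A,D} → run A
t=10: ready={D} → run D
t=11: ready={D} → run D
t=12: ready={D} → run D
t=13: ready={D} → run D
t=14: ready={D} → run D
t=15: ready={D} → run D
t=16: ready={D} → run D
t=17: (idle)
t=18: (idle)
t=19: (idle)

context switches = 4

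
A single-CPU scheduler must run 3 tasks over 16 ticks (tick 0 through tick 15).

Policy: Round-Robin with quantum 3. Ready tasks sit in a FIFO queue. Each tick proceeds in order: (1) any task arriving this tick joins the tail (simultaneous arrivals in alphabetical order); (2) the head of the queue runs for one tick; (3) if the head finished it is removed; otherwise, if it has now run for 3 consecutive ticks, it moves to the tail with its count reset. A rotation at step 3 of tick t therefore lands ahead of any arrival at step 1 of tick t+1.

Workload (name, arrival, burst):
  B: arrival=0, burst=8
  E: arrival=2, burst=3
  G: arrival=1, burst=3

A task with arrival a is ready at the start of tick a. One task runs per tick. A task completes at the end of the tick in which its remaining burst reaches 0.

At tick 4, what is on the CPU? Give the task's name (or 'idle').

t=0: queue=[B] q_used=0 → run B
t=1: queue=[B,G] q_used=1 → run B
t=2: queue=[B,G,E] q_used=2 → run B
t=3: queue=[G,E,B] q_used=0 → run G
t=4: queue=[G,E,B] q_used=1 → run G
t=5: queue=[G,E,B] q_used=2 → run G
t=6: queue=[E,B] q_used=0 → run E
t=7: queue=[E,B] q_used=1 → run E
t=8: queue=[E,B] q_used=2 → run E
t=9: queue=[B] q_used=0 → run B
t=10: queue=[B] q_used=1 → run B
t=11: queue=[B] q_used=2 → run B
t=12: queue=[B] q_used=0 → run B
t=13: queue=[B] q_used=1 → run B
t=14: (idle)
t=15: (idle)

running at tick 4 = G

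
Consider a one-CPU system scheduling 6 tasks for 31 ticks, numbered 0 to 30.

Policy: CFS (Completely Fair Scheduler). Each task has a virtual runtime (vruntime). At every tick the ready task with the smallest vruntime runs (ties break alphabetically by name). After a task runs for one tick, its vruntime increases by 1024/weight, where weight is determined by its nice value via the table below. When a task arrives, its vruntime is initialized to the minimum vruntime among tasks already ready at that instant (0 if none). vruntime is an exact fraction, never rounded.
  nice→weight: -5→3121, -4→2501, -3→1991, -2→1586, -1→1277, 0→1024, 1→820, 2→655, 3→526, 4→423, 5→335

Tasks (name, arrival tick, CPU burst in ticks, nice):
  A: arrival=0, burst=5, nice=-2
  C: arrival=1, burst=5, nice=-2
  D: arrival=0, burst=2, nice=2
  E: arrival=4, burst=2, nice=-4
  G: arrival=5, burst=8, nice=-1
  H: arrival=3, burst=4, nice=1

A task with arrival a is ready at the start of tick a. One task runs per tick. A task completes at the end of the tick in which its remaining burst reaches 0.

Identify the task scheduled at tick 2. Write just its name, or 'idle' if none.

t=0: vr[A=0 D=0] → run A
t=1: vr[A=512/793 C=0 D=0] → run C
t=2: vr[A=512/793 C=512/793 D=0] → run D
t=3: vr[A=512/793 C=512/793 D=1024/655 H=512/793] → run A
t=4: vr[A=1024/793 C=512/793 D=1024/655 E=512/793 H=512/793] → run C
t=5: vr[A=1024/793 C=1024/793 D=1024/655 E=512/793 G=512/793 H=512/793] → run E
t=6: vr[A=1024/793 C=1024/793 D=1024/655 E=34304/32513 G=512/793 H=512/793] → run G
t=7: vr[A=1024/793 C=1024/793 D=1024/655 E=34304/32513 G=1465856/1012661 H=512/793] → run H
t=8: vr[A=1024/793 C=1024/793 D=1024/655 E=34304/32513 G=1465856/1012661 H=307968/162565] → run E
t=9: vr[A=1024/793 C=1024/793 D=1024/655 G=1465856/1012661 H=307968/162565] → run A
t=10: vr[A=1536/793 C=1024/793 D=1024/655 G=1465856/1012661 H=307968/162565] → run C
t=11: vr[A=1536/793 C=1536/793 D=1024/655 G=1465856/1012661 H=307968/162565] → run G
t=12: vr[A=1536/793 C=1536/793 D=1024/655 G=2277888/1012661 H=307968/162565] → run D
t=13: vr[A=1536/793 C=1536/793 G=2277888/1012661 H=307968/162565] → run H
t=14: vr[A=1536/793 C=1536/793 G=2277888/1012661 H=510976/162565] → run A
t=15: vr[A=2048/793 C=1536/793 G=2277888/1012661 H=510976/162565] → run C
t=16: vr[A=2048/793 C=2048/793 G=2277888/1012661 H=510976/162565] → run G
t=17: vr[A=2048/793 C=2048/793 G=3089920/1012661 H=510976/162565] → run A
t=18: vr[C=2048/793 G=3089920/1012661 H=510976/162565] → run C
t=19: vr[G=3089920/1012661 H=510976/162565] → run G
t=20: vr[G=3901952/1012661 H=510976/162565] → run H
t=21: vr[G=3901952/1012661 H=713984/162565] → run G
t=22: vr[G=4713984/1012661 H=713984/162565] → run H
t=23: vr[G=4713984/1012661] → run G
t=24: vr[G=5526016/1012661] → run G
t=25: vr[G=6338048/1012661] → run G
t=26: (idle)
t=27: (idle)
t=28: (idle)
t=29: (idle)
t=30: (idle)

running at tick 2 = D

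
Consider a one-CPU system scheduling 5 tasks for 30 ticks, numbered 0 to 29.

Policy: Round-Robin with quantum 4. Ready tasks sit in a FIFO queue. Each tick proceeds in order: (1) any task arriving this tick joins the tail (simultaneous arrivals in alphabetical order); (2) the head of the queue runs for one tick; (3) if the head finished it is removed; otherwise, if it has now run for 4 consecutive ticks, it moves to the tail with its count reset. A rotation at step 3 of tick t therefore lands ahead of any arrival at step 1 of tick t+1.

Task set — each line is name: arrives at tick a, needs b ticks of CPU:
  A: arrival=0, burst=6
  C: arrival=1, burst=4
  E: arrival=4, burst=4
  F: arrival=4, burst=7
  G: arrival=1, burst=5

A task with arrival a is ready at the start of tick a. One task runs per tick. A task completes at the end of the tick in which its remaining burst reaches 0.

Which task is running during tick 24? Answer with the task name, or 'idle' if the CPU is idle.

t=0: queue=[A] q_used=0 → run A
t=1: queue=[A,C,G] q_used=1 → run A
t=2: queue=[A,C,G] q_used=2 → run A
t=3: queue=[A,C,G] q_used=3 → run A
t=4: queue=[C,G,A,E,F] q_used=0 → run C
t=5: queue=[C,G,A,E,F] q_used=1 → run C
t=6: queue=[C,G,A,E,F] q_used=2 → run C
t=7: queue=[C,G,A,E,F] q_used=3 → run C
t=8: queue=[G,A,E,F] q_used=0 → run G
t=9: queue=[G,A,E,F] q_used=1 → run G
t=10: queue=[G,A,E,F] q_used=2 → run G
t=11: queue=[G,A,E,F] q_used=3 → run G
t=12: queue=[A,E,F,G] q_used=0 → run A
t=13: queue=[A,E,F,G] q_used=1 → run A
t=14: queue=[E,F,G] q_used=0 → run E
t=15: queue=[E,F,G] q_used=1 → run E
t=16: queue=[E,F,G] q_used=2 → run E
t=17: queue=[E,F,G] q_used=3 → run E
t=18: queue=[F,G] q_used=0 → run F
t=19: queue=[F,G] q_used=1 → run F
t=20: queue=[F,G] q_used=2 → run F
t=21: queue=[F,G] q_used=3 → run F
t=22: queue=[G,F] q_used=0 → run G
t=23: queue=[F] q_used=0 → run F
t=24: queue=[F] q_used=1 → run F
t=25: queue=[F] q_used=2 → run F
t=26: (idle)
t=27: (idle)
t=28: (idle)
t=29: (idle)

running at tick 24 = F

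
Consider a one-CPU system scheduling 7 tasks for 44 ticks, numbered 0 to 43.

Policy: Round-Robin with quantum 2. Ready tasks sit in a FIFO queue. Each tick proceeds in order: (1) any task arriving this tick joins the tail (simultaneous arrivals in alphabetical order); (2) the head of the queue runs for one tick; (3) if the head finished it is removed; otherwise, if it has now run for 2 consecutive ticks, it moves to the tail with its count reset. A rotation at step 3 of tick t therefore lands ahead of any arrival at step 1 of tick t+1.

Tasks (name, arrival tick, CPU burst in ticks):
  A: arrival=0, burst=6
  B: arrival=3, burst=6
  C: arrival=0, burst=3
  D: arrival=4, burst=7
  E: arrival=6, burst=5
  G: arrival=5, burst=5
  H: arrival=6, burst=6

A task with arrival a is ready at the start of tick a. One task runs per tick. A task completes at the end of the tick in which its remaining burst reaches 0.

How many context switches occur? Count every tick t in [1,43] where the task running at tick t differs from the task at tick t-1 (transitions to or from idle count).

context switches = 21

t=0: queue=[A,C] q_used=0 → run A
t=1: queue=[A,C] q_used=1 → run A
t=2: queue=[C,A] q_used=0 → run C
t=3: queue=[C,A,B] q_used=1 → run C
t=4: queue=[A,B,C,D] q_used=0 → run A
t=5: queue=[A,B,C,D,G] q_used=1 → run A
t=6: queue=[B,C,D,G,A,E,H] q_used=0 → run B
t=7: queue=[B,C,D,G,A,E,H] q_used=1 → run B
t=8: queue=[C,D,G,A,E,H,B] q_used=0 → run C
t=9: queue=[D,G,A,E,H,B] q_used=0 → run D
t=10: queue=[D,G,A,E,H,B] q_used=1 → run D
t=11: queue=[G,A,E,H,B,D] q_used=0 → run G
t=12: queue=[G,A,E,H,B,D] q_used=1 → run G
t=13: queue=[A,E,H,B,D,G] q_used=0 → run A
t=14: queue=[A,E,H,B,D,G] q_used=1 → run A
t=15: queue=[E,H,B,D,G] q_used=0 → run E
t=16: queue=[E,H,B,D,G] q_used=1 → run E
t=17: queue=[H,B,D,G,E] q_used=0 → run H
t=18: queue=[H,B,D,G,E] q_used=1 → run H
t=19: queue=[B,D,G,E,H] q_used=0 → run B
t=20: queue=[B,D,G,E,H] q_used=1 → run B
t=21: queue=[D,G,E,H,B] q_used=0 → run D
t=22: queue=[D,G,E,H,B] q_used=1 → run D
t=23: queue=[G,E,H,B,D] q_used=0 → run G
t=24: queue=[G,E,H,B,D] q_used=1 → run G
t=25: queue=[E,H,B,D,G] q_used=0 → run E
t=26: queue=[E,H,B,D,G] q_used=1 → run E
t=27: queue=[H,B,D,G,E] q_used=0 → run H
t=28: queue=[H,B,D,G,E] q_used=1 → run H
t=29: queue=[B,D,G,E,H] q_used=0 → run B
t=30: queue=[B,D,G,E,H] q_used=1 → run B
t=31: queue=[D,G,E,H] q_used=0 → run D
t=32: queue=[D,G,E,H] q_used=1 → run D
t=33: queue=[G,E,H,D] q_used=0 → run G
t=34: queue=[E,H,D] q_used=0 → run E
t=35: queue=[H,D] q_used=0 → run H
t=36: queue=[H,D] q_used=1 → run H
t=37: queue=[D] q_used=0 → run D
t=38: (idle)
t=39: (idle)
t=40: (idle)
t=41: (idle)
t=42: (idle)
t=43: (idle)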